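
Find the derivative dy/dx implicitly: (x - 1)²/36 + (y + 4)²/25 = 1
Apply d/dx to both sides, remembering that y depends on x. Each occurrence of y therefore brings in a y' = dy/dx via the chain rule.

With F(x, y) equal to the left-hand side minus the right, differentiate F term by term:
  d/dx[(x - 1)^2/36] = x/18 - 1/18
  d/dx[(y + 4)^2/25] = 2·y'(y + 4)/25
  d/dx[-1] = 0
Adding these up, d/dx[F] = 0 becomes
  (x/18 - 1/18) + (2y/25 + 8/25)·y' = 0,
so isolating y',
  dy/dx = -(x/18 - 1/18)/(2y/25 + 8/25)
        = -((x - 1)/18)/(2(y + 4)/25) = 25(1 - x)/(36(y + 4))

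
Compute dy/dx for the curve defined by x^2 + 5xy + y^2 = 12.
Differentiate the relation implicitly: treat y = y(x) and apply the chain rule, so every y-derivative picks up a y' = dy/dx factor.

With everything moved to the left-hand side, differentiate term by term:
  d/dx[x^2] = 2x
  d/dx[5xy] = 5x·y' + 5y
  d/dx[y^2] = 2y·y'
  d/dx[-12] = 0

Separating the contributions that come from x directly and those that come through y:
  without y':      2x + 5y
  multiplying y':  5x + 2y

so (2x + 5y) + (5x + 2y)·y' = 0, and therefore
  dy/dx = -(2x + 5y)/(5x + 2y) = (-2x - 5y)/(5x + 2y)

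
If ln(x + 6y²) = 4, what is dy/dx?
Differentiate both sides with respect to x, treating y as y(x). By the chain rule, any term containing y contributes a factor of y' = dy/dx when we differentiate it.

Move every term to one side and write the relation as F(x, y) = 0. Term by term,
  d/dx[ln(x + 6y^2)] = (12y·y' + 1)/(x + 6y^2)
  d/dx[-4] = 0

The pieces without y' make up ∂F/∂x and the coefficient of y' is ∂F/∂y:
  ∂F/∂x = 1/(x + 6y^2),
  ∂F/∂y = 12y/(x + 6y^2).

Since d/dx[F] = ∂F/∂x + (∂F/∂y)·y' = 0, solve for y':
  (∂F/∂y)·y' = -∂F/∂x
  dy/dx = -(∂F/∂x)/(∂F/∂y) = -(1/(x + 6y^2))/(12y/(x + 6y^2)) = -1/(12y)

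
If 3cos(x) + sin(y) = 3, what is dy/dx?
Differentiate the relation implicitly: treat y = y(x) and apply the chain rule, so every y-derivative picks up a y' = dy/dx factor.

With everything moved to the left-hand side, differentiate term by term:
  d/dx[sin(y)] = y'·cos(y)
  d/dx[3cos(x)] = -3sin(x)
  d/dx[-3] = 0

Separating the contributions that come from x directly and those that come through y:
  without y':      -3sin(x)
  multiplying y':  cos(y)

so (-3sin(x)) + (cos(y))·y' = 0, and therefore
  dy/dx = -(-3sin(x))/(cos(y)) = 3sin(x)/cos(y)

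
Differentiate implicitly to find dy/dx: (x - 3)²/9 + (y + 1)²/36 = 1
Take d/dx of both sides. Since y is implicitly a function of x, the chain rule attaches a y' = dy/dx factor whenever we differentiate through y.

Set F(x, y) = (left side) − (right side), so the curve is F = 0. Differentiating each term of F:
  d/dx[(x - 3)^2/9] = 2x/9 - 2/3
  d/dx[(y + 1)^2/36] = y'(y + 1)/18
  d/dx[-1] = 0

Collecting, the y'-free part is the partial derivative in x and the y' coefficient is the partial derivative in y:
  ∂F/∂x = 2x/9 - 2/3
  ∂F/∂y = y/18 + 1/18

so d/dx[F(x, y(x))] = ∂F/∂x + (∂F/∂y)·y' = 0. Rearranging,
  dy/dx = -(∂F/∂x)/(∂F/∂y) = -(2x/9 - 2/3)/(y/18 + 1/18)
        = -(2(x - 3)/9)/((y + 1)/18) = 4(3 - x)/(y + 1)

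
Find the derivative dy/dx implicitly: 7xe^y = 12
Differentiate the relation implicitly: treat y = y(x) and apply the chain rule, so every y-derivative picks up a y' = dy/dx factor.

With everything moved to the left-hand side, differentiate term by term:
  d/dx[7x·e^(y)] = 7x·y'·e^(y) + 7e^(y)
  d/dx[-12] = 0

Separating the contributions that come from x directly and those that come through y:
  without y':      7e^(y)
  multiplying y':  7x·e^(y)

so (7e^(y)) + (7x·e^(y))·y' = 0, and therefore
  dy/dx = -(7e^(y))/(7x·e^(y)) = -1/x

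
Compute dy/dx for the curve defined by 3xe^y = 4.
Differentiate the relation implicitly: treat y = y(x) and apply the chain rule, so every y-derivative picks up a y' = dy/dx factor.

With everything moved to the left-hand side, differentiate term by term:
  d/dx[3x·e^(y)] = 3x·y'·e^(y) + 3e^(y)
  d/dx[-4] = 0

Separating the contributions that come from x directly and those that come through y:
  without y':      3e^(y)
  multiplying y':  3x·e^(y)

so (3e^(y)) + (3x·e^(y))·y' = 0, and therefore
  dy/dx = -(3e^(y))/(3x·e^(y)) = -1/x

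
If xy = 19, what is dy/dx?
Apply d/dx to both sides, remembering that y depends on x. Each occurrence of y therefore brings in a y' = dy/dx via the chain rule.

With F(x, y) equal to the left-hand side minus the right, differentiate F term by term:
  d/dx[xy] = x·y' + y
  d/dx[-19] = 0
Adding these up, d/dx[F] = 0 becomes
  (y) + (x)·y' = 0,
so isolating y',
  dy/dx = -(y)/(x) = -y/x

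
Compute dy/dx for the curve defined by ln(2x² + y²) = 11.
Differentiate the relation implicitly: treat y = y(x) and apply the chain rule, so every y-derivative picks up a y' = dy/dx factor.

With everything moved to the left-hand side, differentiate term by term:
  d/dx[ln(2x^2 + y^2)] = (4x + 2y·y')/(2x^2 + y^2)
  d/dx[-11] = 0

Separating the contributions that come from x directly and those that come through y:
  without y':      4x/(2x^2 + y^2)
  multiplying y':  2y/(2x^2 + y^2)

so (4x/(2x^2 + y^2)) + (2y/(2x^2 + y^2))·y' = 0, and therefore
  dy/dx = -(4x/(2x^2 + y^2))/(2y/(2x^2 + y^2)) = -2x/y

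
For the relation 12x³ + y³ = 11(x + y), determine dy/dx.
Take d/dx of both sides. Since y is implicitly a function of x, the chain rule attaches a y' = dy/dx factor whenever we differentiate through y.

Set F(x, y) = (left side) − (right side), so the curve is F = 0. Differentiating each term of F:
  d/dx[12x^3] = 36x^2
  d/dx[-11x] = -11
  d/dx[y^3] = 3y^2·y'
  d/dx[-11y] = -11·y'

Collecting, the y'-free part is the partial derivative in x and the y' coefficient is the partial derivative in y:
  ∂F/∂x = 36x^2 - 11
  ∂F/∂y = 3y^2 - 11

so d/dx[F(x, y(x))] = ∂F/∂x + (∂F/∂y)·y' = 0. Rearranging,
  dy/dx = -(∂F/∂x)/(∂F/∂y) = -(36x^2 - 11)/(3y^2 - 11) = (11 - 36x^2)/(3y^2 - 11)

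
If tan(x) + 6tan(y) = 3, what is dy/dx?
Differentiate both sides with respect to x, treating y as y(x). By the chain rule, any term containing y contributes a factor of y' = dy/dx when we differentiate it.

Move every term to one side and write the relation as F(x, y) = 0. Term by term,
  d/dx[tan(x)] = tan(x)^2 + 1
  d/dx[6tan(y)] = 6·y'(tan(y)^2 + 1)
  d/dx[-3] = 0

The pieces without y' make up ∂F/∂x and the coefficient of y' is ∂F/∂y:
  ∂F/∂x = tan(x)^2 + 1,
  ∂F/∂y = 6tan(y)^2 + 6.

Since d/dx[F] = ∂F/∂x + (∂F/∂y)·y' = 0, solve for y':
  (∂F/∂y)·y' = -∂F/∂x
  dy/dx = -(∂F/∂x)/(∂F/∂y) = -(tan(x)^2 + 1)/(6tan(y)^2 + 6) = -cos(y)^2/(6cos(x)^2)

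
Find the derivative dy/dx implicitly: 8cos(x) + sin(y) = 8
Apply d/dx to both sides, remembering that y depends on x. Each occurrence of y therefore brings in a y' = dy/dx via the chain rule.

With F(x, y) equal to the left-hand side minus the right, differentiate F term by term:
  d/dx[sin(y)] = y'·cos(y)
  d/dx[8cos(x)] = -8sin(x)
  d/dx[-8] = 0
Adding these up, d/dx[F] = 0 becomes
  (-8sin(x)) + (cos(y))·y' = 0,
so isolating y',
  dy/dx = -(-8sin(x))/(cos(y)) = 8sin(x)/cos(y)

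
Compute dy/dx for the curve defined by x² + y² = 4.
Take d/dx of both sides. Since y is implicitly a function of x, the chain rule attaches a y' = dy/dx factor whenever we differentiate through y.

Set F(x, y) = (left side) − (right side), so the curve is F = 0. Differentiating each term of F:
  d/dx[x^2] = 2x
  d/dx[y^2] = 2y·y'
  d/dx[-4] = 0

Collecting, the y'-free part is the partial derivative in x and the y' coefficient is the partial derivative in y:
  ∂F/∂x = 2x
  ∂F/∂y = 2y

so d/dx[F(x, y(x))] = ∂F/∂x + (∂F/∂y)·y' = 0. Rearranging,
  dy/dx = -(∂F/∂x)/(∂F/∂y) = -(2x)/(2y) = -x/y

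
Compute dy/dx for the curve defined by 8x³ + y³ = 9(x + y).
Differentiate the relation implicitly: treat y = y(x) and apply the chain rule, so every y-derivative picks up a y' = dy/dx factor.

With everything moved to the left-hand side, differentiate term by term:
  d/dx[8x^3] = 24x^2
  d/dx[-9x] = -9
  d/dx[y^3] = 3y^2·y'
  d/dx[-9y] = -9·y'

Separating the contributions that come from x directly and those that come through y:
  without y':      24x^2 - 9
  multiplying y':  3y^2 - 9

so (24x^2 - 9) + (3y^2 - 9)·y' = 0, and therefore
  dy/dx = -(24x^2 - 9)/(3y^2 - 9) = (3 - 8x^2)/(y^2 - 3)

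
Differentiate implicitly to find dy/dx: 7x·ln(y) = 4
Apply d/dx to both sides, remembering that y depends on x. Each occurrence of y therefore brings in a y' = dy/dx via the chain rule.

With F(x, y) equal to the left-hand side minus the right, differentiate F term by term:
  d/dx[7x·ln(y)] = 7x·y'/y + 7ln(y)
  d/dx[-4] = 0
Adding these up, d/dx[F] = 0 becomes
  (7ln(y)) + (7x/y)·y' = 0,
so isolating y',
  dy/dx = -(7ln(y))/(7x/y) = -y·ln(y)/x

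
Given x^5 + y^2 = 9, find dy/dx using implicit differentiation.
Differentiate both sides with respect to x, treating y as y(x). By the chain rule, any term containing y contributes a factor of y' = dy/dx when we differentiate it.

Move every term to one side and write the relation as F(x, y) = 0. Term by term,
  d/dx[x^5] = 5x^4
  d/dx[y^2] = 2y·y'
  d/dx[-9] = 0

The pieces without y' make up ∂F/∂x and the coefficient of y' is ∂F/∂y:
  ∂F/∂x = 5x^4,
  ∂F/∂y = 2y.

Since d/dx[F] = ∂F/∂x + (∂F/∂y)·y' = 0, solve for y':
  (∂F/∂y)·y' = -∂F/∂x
  dy/dx = -(∂F/∂x)/(∂F/∂y) = -(5x^4)/(2y) = -5x^4/(2y)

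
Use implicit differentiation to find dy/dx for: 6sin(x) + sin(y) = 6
Differentiate the relation implicitly: treat y = y(x) and apply the chain rule, so every y-derivative picks up a y' = dy/dx factor.

With everything moved to the left-hand side, differentiate term by term:
  d/dx[6sin(x)] = 6cos(x)
  d/dx[sin(y)] = y'·cos(y)
  d/dx[-6] = 0

Separating the contributions that come from x directly and those that come through y:
  without y':      6cos(x)
  multiplying y':  cos(y)

so (6cos(x)) + (cos(y))·y' = 0, and therefore
  dy/dx = -(6cos(x))/(cos(y)) = -6cos(x)/cos(y)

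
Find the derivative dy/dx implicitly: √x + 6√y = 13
Differentiate both sides with respect to x, treating y as y(x). By the chain rule, any term containing y contributes a factor of y' = dy/dx when we differentiate it.

Move every term to one side and write the relation as F(x, y) = 0. Term by term,
  d/dx[√(x)] = 1/(2√(x))
  d/dx[6√(y)] = 3·y'/√(y)
  d/dx[-13] = 0

The pieces without y' make up ∂F/∂x and the coefficient of y' is ∂F/∂y:
  ∂F/∂x = 1/(2√(x)),
  ∂F/∂y = 3/√(y).

Since d/dx[F] = ∂F/∂x + (∂F/∂y)·y' = 0, solve for y':
  (∂F/∂y)·y' = -∂F/∂x
  dy/dx = -(∂F/∂x)/(∂F/∂y) = -(1/(2√(x)))/(3/√(y)) = -√(y)/(6√(x))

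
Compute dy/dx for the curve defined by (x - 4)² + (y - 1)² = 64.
Differentiate the relation implicitly: treat y = y(x) and apply the chain rule, so every y-derivative picks up a y' = dy/dx factor.

With everything moved to the left-hand side, differentiate term by term:
  d/dx[(x - 4)^2] = 2x - 8
  d/dx[(y - 1)^2] = 2·y'(y - 1)
  d/dx[-64] = 0

Separating the contributions that come from x directly and those that come through y:
  without y':      2x - 8
  multiplying y':  2y - 2

so (2x - 8) + (2y - 2)·y' = 0, and therefore
  dy/dx = -(2x - 8)/(2y - 2) = (4 - x)/(y - 1)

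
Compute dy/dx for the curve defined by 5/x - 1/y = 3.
Differentiate both sides with respect to x, treating y as y(x). By the chain rule, any term containing y contributes a factor of y' = dy/dx when we differentiate it.

Move every term to one side and write the relation as F(x, y) = 0. Term by term,
  d/dx[-1/y] = y'/y^2
  d/dx[5/x] = -5/x^2
  d/dx[-3] = 0

The pieces without y' make up ∂F/∂x and the coefficient of y' is ∂F/∂y:
  ∂F/∂x = -5/x^2,
  ∂F/∂y = y^(-2).

Since d/dx[F] = ∂F/∂x + (∂F/∂y)·y' = 0, solve for y':
  (∂F/∂y)·y' = -∂F/∂x
  dy/dx = -(∂F/∂x)/(∂F/∂y) = -(-5/x^2)/(y^(-2)) = 5y^2/x^2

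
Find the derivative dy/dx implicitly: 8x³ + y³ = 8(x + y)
Take d/dx of both sides. Since y is implicitly a function of x, the chain rule attaches a y' = dy/dx factor whenever we differentiate through y.

Set F(x, y) = (left side) − (right side), so the curve is F = 0. Differentiating each term of F:
  d/dx[8x^3] = 24x^2
  d/dx[-8x] = -8
  d/dx[y^3] = 3y^2·y'
  d/dx[-8y] = -8·y'

Collecting, the y'-free part is the partial derivative in x and the y' coefficient is the partial derivative in y:
  ∂F/∂x = 24x^2 - 8
  ∂F/∂y = 3y^2 - 8

so d/dx[F(x, y(x))] = ∂F/∂x + (∂F/∂y)·y' = 0. Rearranging,
  dy/dx = -(∂F/∂x)/(∂F/∂y) = -(24x^2 - 8)/(3y^2 - 8) = 8(1 - 3x^2)/(3y^2 - 8)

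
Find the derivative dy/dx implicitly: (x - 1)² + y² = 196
Differentiate the relation implicitly: treat y = y(x) and apply the chain rule, so every y-derivative picks up a y' = dy/dx factor.

With everything moved to the left-hand side, differentiate term by term:
  d/dx[y^2] = 2y·y'
  d/dx[(x - 1)^2] = 2x - 2
  d/dx[-196] = 0

Separating the contributions that come from x directly and those that come through y:
  without y':      2x - 2
  multiplying y':  2y

so (2x - 2) + (2y)·y' = 0, and therefore
  dy/dx = -(2x - 2)/(2y) = (1 - x)/y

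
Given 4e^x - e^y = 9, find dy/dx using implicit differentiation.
Differentiate both sides with respect to x, treating y as y(x). By the chain rule, any term containing y contributes a factor of y' = dy/dx when we differentiate it.

Move every term to one side and write the relation as F(x, y) = 0. Term by term,
  d/dx[4e^(x)] = 4e^(x)
  d/dx[-e^(y)] = -y'·e^(y)
  d/dx[-9] = 0

The pieces without y' make up ∂F/∂x and the coefficient of y' is ∂F/∂y:
  ∂F/∂x = 4e^(x),
  ∂F/∂y = -e^(y).

Since d/dx[F] = ∂F/∂x + (∂F/∂y)·y' = 0, solve for y':
  (∂F/∂y)·y' = -∂F/∂x
  dy/dx = -(∂F/∂x)/(∂F/∂y) = -(4e^(x))/(-e^(y)) = 4e^(x - y)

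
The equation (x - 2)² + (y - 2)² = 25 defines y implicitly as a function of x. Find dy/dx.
Take d/dx of both sides. Since y is implicitly a function of x, the chain rule attaches a y' = dy/dx factor whenever we differentiate through y.

Set F(x, y) = (left side) − (right side), so the curve is F = 0. Differentiating each term of F:
  d/dx[(x - 2)^2] = 2x - 4
  d/dx[(y - 2)^2] = 2·y'(y - 2)
  d/dx[-25] = 0

Collecting, the y'-free part is the partial derivative in x and the y' coefficient is the partial derivative in y:
  ∂F/∂x = 2x - 4
  ∂F/∂y = 2y - 4

so d/dx[F(x, y(x))] = ∂F/∂x + (∂F/∂y)·y' = 0. Rearranging,
  dy/dx = -(∂F/∂x)/(∂F/∂y) = -(2x - 4)/(2y - 4) = (2 - x)/(y - 2)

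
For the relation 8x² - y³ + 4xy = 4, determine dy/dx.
Take d/dx of both sides. Since y is implicitly a function of x, the chain rule attaches a y' = dy/dx factor whenever we differentiate through y.

Set F(x, y) = (left side) − (right side), so the curve is F = 0. Differentiating each term of F:
  d/dx[8x^2] = 16x
  d/dx[4xy] = 4x·y' + 4y
  d/dx[-y^3] = -3y^2·y'
  d/dx[-4] = 0

Collecting, the y'-free part is the partial derivative in x and the y' coefficient is the partial derivative in y:
  ∂F/∂x = 16x + 4y
  ∂F/∂y = 4x - 3y^2

so d/dx[F(x, y(x))] = ∂F/∂x + (∂F/∂y)·y' = 0. Rearranging,
  dy/dx = -(∂F/∂x)/(∂F/∂y) = -(16x + 4y)/(4x - 3y^2) = 4(-4x - y)/(4x - 3y^2)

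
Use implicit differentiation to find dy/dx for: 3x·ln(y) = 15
Differentiate both sides with respect to x, treating y as y(x). By the chain rule, any term containing y contributes a factor of y' = dy/dx when we differentiate it.

Move every term to one side and write the relation as F(x, y) = 0. Term by term,
  d/dx[3x·ln(y)] = 3x·y'/y + 3ln(y)
  d/dx[-15] = 0

The pieces without y' make up ∂F/∂x and the coefficient of y' is ∂F/∂y:
  ∂F/∂x = 3ln(y),
  ∂F/∂y = 3x/y.

Since d/dx[F] = ∂F/∂x + (∂F/∂y)·y' = 0, solve for y':
  (∂F/∂y)·y' = -∂F/∂x
  dy/dx = -(∂F/∂x)/(∂F/∂y) = -(3ln(y))/(3x/y) = -y·ln(y)/x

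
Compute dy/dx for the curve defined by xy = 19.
Differentiate both sides with respect to x, treating y as y(x). By the chain rule, any term containing y contributes a factor of y' = dy/dx when we differentiate it.

Move every term to one side and write the relation as F(x, y) = 0. Term by term,
  d/dx[xy] = x·y' + y
  d/dx[-19] = 0

The pieces without y' make up ∂F/∂x and the coefficient of y' is ∂F/∂y:
  ∂F/∂x = y,
  ∂F/∂y = x.

Since d/dx[F] = ∂F/∂x + (∂F/∂y)·y' = 0, solve for y':
  (∂F/∂y)·y' = -∂F/∂x
  dy/dx = -(∂F/∂x)/(∂F/∂y) = -(y)/(x) = -y/x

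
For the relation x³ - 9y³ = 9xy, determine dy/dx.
Apply d/dx to both sides, remembering that y depends on x. Each occurrence of y therefore brings in a y' = dy/dx via the chain rule.

With F(x, y) equal to the left-hand side minus the right, differentiate F term by term:
  d/dx[x^3] = 3x^2
  d/dx[-9xy] = -9x·y' - 9y
  d/dx[-9y^3] = -27y^2·y'
Adding these up, d/dx[F] = 0 becomes
  (3x^2 - 9y) + (-9x - 27y^2)·y' = 0,
so isolating y',
  dy/dx = -(3x^2 - 9y)/(-9x - 27y^2) = (x^2/3 - y)/(x + 3y^2)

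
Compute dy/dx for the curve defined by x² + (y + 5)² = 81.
Take d/dx of both sides. Since y is implicitly a function of x, the chain rule attaches a y' = dy/dx factor whenever we differentiate through y.

Set F(x, y) = (left side) − (right side), so the curve is F = 0. Differentiating each term of F:
  d/dx[x^2] = 2x
  d/dx[(y + 5)^2] = 2·y'(y + 5)
  d/dx[-81] = 0

Collecting, the y'-free part is the partial derivative in x and the y' coefficient is the partial derivative in y:
  ∂F/∂x = 2x
  ∂F/∂y = 2y + 10

so d/dx[F(x, y(x))] = ∂F/∂x + (∂F/∂y)·y' = 0. Rearranging,
  dy/dx = -(∂F/∂x)/(∂F/∂y) = -(2x)/(2y + 10) = -x/(y + 5)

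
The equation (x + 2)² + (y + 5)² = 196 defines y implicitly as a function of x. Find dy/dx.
Differentiate the relation implicitly: treat y = y(x) and apply the chain rule, so every y-derivative picks up a y' = dy/dx factor.

With everything moved to the left-hand side, differentiate term by term:
  d/dx[(x + 2)^2] = 2x + 4
  d/dx[(y + 5)^2] = 2·y'(y + 5)
  d/dx[-196] = 0

Separating the contributions that come from x directly and those that come through y:
  without y':      2x + 4
  multiplying y':  2y + 10

so (2x + 4) + (2y + 10)·y' = 0, and therefore
  dy/dx = -(2x + 4)/(2y + 10) = (-x - 2)/(y + 5)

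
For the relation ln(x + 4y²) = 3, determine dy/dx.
Take d/dx of both sides. Since y is implicitly a function of x, the chain rule attaches a y' = dy/dx factor whenever we differentiate through y.

Set F(x, y) = (left side) − (right side), so the curve is F = 0. Differentiating each term of F:
  d/dx[ln(x + 4y^2)] = (8y·y' + 1)/(x + 4y^2)
  d/dx[-3] = 0

Collecting, the y'-free part is the partial derivative in x and the y' coefficient is the partial derivative in y:
  ∂F/∂x = 1/(x + 4y^2)
  ∂F/∂y = 8y/(x + 4y^2)

so d/dx[F(x, y(x))] = ∂F/∂x + (∂F/∂y)·y' = 0. Rearranging,
  dy/dx = -(∂F/∂x)/(∂F/∂y) = -(1/(x + 4y^2))/(8y/(x + 4y^2)) = -1/(8y)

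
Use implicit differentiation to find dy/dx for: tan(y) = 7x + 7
Take d/dx of both sides. Since y is implicitly a function of x, the chain rule attaches a y' = dy/dx factor whenever we differentiate through y.

Set F(x, y) = (left side) − (right side), so the curve is F = 0. Differentiating each term of F:
  d/dx[-7x] = -7
  d/dx[tan(y)] = y'(tan(y)^2 + 1)
  d/dx[-7] = 0

Collecting, the y'-free part is the partial derivative in x and the y' coefficient is the partial derivative in y:
  ∂F/∂x = -7
  ∂F/∂y = tan(y)^2 + 1

so d/dx[F(x, y(x))] = ∂F/∂x + (∂F/∂y)·y' = 0. Rearranging,
  dy/dx = -(∂F/∂x)/(∂F/∂y) = -(-7)/(tan(y)^2 + 1) = 7cos(y)^2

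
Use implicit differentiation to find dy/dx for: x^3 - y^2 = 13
Differentiate both sides with respect to x, treating y as y(x). By the chain rule, any term containing y contributes a factor of y' = dy/dx when we differentiate it.

Move every term to one side and write the relation as F(x, y) = 0. Term by term,
  d/dx[x^3] = 3x^2
  d/dx[-y^2] = -2y·y'
  d/dx[-13] = 0

The pieces without y' make up ∂F/∂x and the coefficient of y' is ∂F/∂y:
  ∂F/∂x = 3x^2,
  ∂F/∂y = -2y.

Since d/dx[F] = ∂F/∂x + (∂F/∂y)·y' = 0, solve for y':
  (∂F/∂y)·y' = -∂F/∂x
  dy/dx = -(∂F/∂x)/(∂F/∂y) = -(3x^2)/(-2y) = 3x^2/(2y)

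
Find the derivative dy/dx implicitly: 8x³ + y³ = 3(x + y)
Apply d/dx to both sides, remembering that y depends on x. Each occurrence of y therefore brings in a y' = dy/dx via the chain rule.

With F(x, y) equal to the left-hand side minus the right, differentiate F term by term:
  d/dx[8x^3] = 24x^2
  d/dx[-3x] = -3
  d/dx[y^3] = 3y^2·y'
  d/dx[-3y] = -3·y'
Adding these up, d/dx[F] = 0 becomes
  (24x^2 - 3) + (3y^2 - 3)·y' = 0,
so isolating y',
  dy/dx = -(24x^2 - 3)/(3y^2 - 3) = (1 - 8x^2)/(y^2 - 1)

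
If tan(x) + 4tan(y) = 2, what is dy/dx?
Take d/dx of both sides. Since y is implicitly a function of x, the chain rule attaches a y' = dy/dx factor whenever we differentiate through y.

Set F(x, y) = (left side) − (right side), so the curve is F = 0. Differentiating each term of F:
  d/dx[tan(x)] = tan(x)^2 + 1
  d/dx[4tan(y)] = 4·y'(tan(y)^2 + 1)
  d/dx[-2] = 0

Collecting, the y'-free part is the partial derivative in x and the y' coefficient is the partial derivative in y:
  ∂F/∂x = tan(x)^2 + 1
  ∂F/∂y = 4tan(y)^2 + 4

so d/dx[F(x, y(x))] = ∂F/∂x + (∂F/∂y)·y' = 0. Rearranging,
  dy/dx = -(∂F/∂x)/(∂F/∂y) = -(tan(x)^2 + 1)/(4tan(y)^2 + 4) = -cos(y)^2/(4cos(x)^2)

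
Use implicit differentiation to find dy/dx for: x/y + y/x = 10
Apply d/dx to both sides, remembering that y depends on x. Each occurrence of y therefore brings in a y' = dy/dx via the chain rule.

With F(x, y) equal to the left-hand side minus the right, differentiate F term by term:
  d/dx[x/y] = -x·y'/y^2 + 1/y
  d/dx[y/x] = y'/x - y/x^2
  d/dx[-10] = 0
Adding these up, d/dx[F] = 0 becomes
  (1/y - y/x^2) + (-x/y^2 + 1/x)·y' = 0,
so isolating y',
  dy/dx = -(1/y - y/x^2)/(-x/y^2 + 1/x)
        = -((x - y)(x + y)/(x^2y))/(-(x - y)(x + y)/(xy^2)) = y/x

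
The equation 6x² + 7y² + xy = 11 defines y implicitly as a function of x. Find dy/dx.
Apply d/dx to both sides, remembering that y depends on x. Each occurrence of y therefore brings in a y' = dy/dx via the chain rule.

With F(x, y) equal to the left-hand side minus the right, differentiate F term by term:
  d/dx[6x^2] = 12x
  d/dx[xy] = x·y' + y
  d/dx[7y^2] = 14y·y'
  d/dx[-11] = 0
Adding these up, d/dx[F] = 0 becomes
  (12x + y) + (x + 14y)·y' = 0,
so isolating y',
  dy/dx = -(12x + y)/(x + 14y) = (-12x - y)/(x + 14y)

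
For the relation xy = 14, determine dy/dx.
Apply d/dx to both sides, remembering that y depends on x. Each occurrence of y therefore brings in a y' = dy/dx via the chain rule.

With F(x, y) equal to the left-hand side minus the right, differentiate F term by term:
  d/dx[xy] = x·y' + y
  d/dx[-14] = 0
Adding these up, d/dx[F] = 0 becomes
  (y) + (x)·y' = 0,
so isolating y',
  dy/dx = -(y)/(x) = -y/x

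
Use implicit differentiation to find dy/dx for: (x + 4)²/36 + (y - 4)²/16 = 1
Differentiate the relation implicitly: treat y = y(x) and apply the chain rule, so every y-derivative picks up a y' = dy/dx factor.

With everything moved to the left-hand side, differentiate term by term:
  d/dx[(x + 4)^2/36] = x/18 + 2/9
  d/dx[(y - 4)^2/16] = y'(y - 4)/8
  d/dx[-1] = 0

Separating the contributions that come from x directly and those that come through y:
  without y':      x/18 + 2/9
  multiplying y':  y/8 - 1/2

so (x/18 + 2/9) + (y/8 - 1/2)·y' = 0, and therefore
  dy/dx = -(x/18 + 2/9)/(y/8 - 1/2)
        = -((x + 4)/18)/((y - 4)/8) = 4(-x - 4)/(9(y - 4))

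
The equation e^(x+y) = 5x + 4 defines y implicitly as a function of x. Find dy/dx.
Apply d/dx to both sides, remembering that y depends on x. Each occurrence of y therefore brings in a y' = dy/dx via the chain rule.

With F(x, y) equal to the left-hand side minus the right, differentiate F term by term:
  d/dx[-5x] = -5
  d/dx[e^(x + y)] = (y' + 1)·e^(x + y)
  d/dx[-4] = 0
Adding these up, d/dx[F] = 0 becomes
  (e^(x + y) - 5) + (e^(x + y))·y' = 0,
so isolating y',
  dy/dx = -(e^(x + y) - 5)/(e^(x + y)) = 5e^(-x - y) - 1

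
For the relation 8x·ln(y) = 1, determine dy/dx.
Take d/dx of both sides. Since y is implicitly a function of x, the chain rule attaches a y' = dy/dx factor whenever we differentiate through y.

Set F(x, y) = (left side) − (right side), so the curve is F = 0. Differentiating each term of F:
  d/dx[8x·ln(y)] = 8x·y'/y + 8ln(y)
  d/dx[-1] = 0

Collecting, the y'-free part is the partial derivative in x and the y' coefficient is the partial derivative in y:
  ∂F/∂x = 8ln(y)
  ∂F/∂y = 8x/y

so d/dx[F(x, y(x))] = ∂F/∂x + (∂F/∂y)·y' = 0. Rearranging,
  dy/dx = -(∂F/∂x)/(∂F/∂y) = -(8ln(y))/(8x/y) = -y·ln(y)/x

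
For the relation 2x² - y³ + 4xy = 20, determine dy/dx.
Take d/dx of both sides. Since y is implicitly a function of x, the chain rule attaches a y' = dy/dx factor whenever we differentiate through y.

Set F(x, y) = (left side) − (right side), so the curve is F = 0. Differentiating each term of F:
  d/dx[2x^2] = 4x
  d/dx[4xy] = 4x·y' + 4y
  d/dx[-y^3] = -3y^2·y'
  d/dx[-20] = 0

Collecting, the y'-free part is the partial derivative in x and the y' coefficient is the partial derivative in y:
  ∂F/∂x = 4x + 4y
  ∂F/∂y = 4x - 3y^2

so d/dx[F(x, y(x))] = ∂F/∂x + (∂F/∂y)·y' = 0. Rearranging,
  dy/dx = -(∂F/∂x)/(∂F/∂y) = -(4x + 4y)/(4x - 3y^2) = 4(-x - y)/(4x - 3y^2)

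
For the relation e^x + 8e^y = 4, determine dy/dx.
Apply d/dx to both sides, remembering that y depends on x. Each occurrence of y therefore brings in a y' = dy/dx via the chain rule.

With F(x, y) equal to the left-hand side minus the right, differentiate F term by term:
  d/dx[e^(x)] = e^(x)
  d/dx[8e^(y)] = 8·y'·e^(y)
  d/dx[-4] = 0
Adding these up, d/dx[F] = 0 becomes
  (e^(x)) + (8e^(y))·y' = 0,
so isolating y',
  dy/dx = -(e^(x))/(8e^(y)) = -e^(x - y)/8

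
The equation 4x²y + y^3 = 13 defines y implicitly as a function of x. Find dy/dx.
Differentiate the relation implicitly: treat y = y(x) and apply the chain rule, so every y-derivative picks up a y' = dy/dx factor.

With everything moved to the left-hand side, differentiate term by term:
  d/dx[4x^2y] = 4x^2·y' + 8xy
  d/dx[y^3] = 3y^2·y'
  d/dx[-13] = 0

Separating the contributions that come from x directly and those that come through y:
  without y':      8xy
  multiplying y':  4x^2 + 3y^2

so (8xy) + (4x^2 + 3y^2)·y' = 0, and therefore
  dy/dx = -(8xy)/(4x^2 + 3y^2) = -8xy/(4x^2 + 3y^2)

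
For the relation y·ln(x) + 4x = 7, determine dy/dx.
Apply d/dx to both sides, remembering that y depends on x. Each occurrence of y therefore brings in a y' = dy/dx via the chain rule.

With F(x, y) equal to the left-hand side minus the right, differentiate F term by term:
  d/dx[4x] = 4
  d/dx[y·ln(x)] = y'·ln(x) + y/x
  d/dx[-7] = 0
Adding these up, d/dx[F] = 0 becomes
  (4 + y/x) + (ln(x))·y' = 0,
so isolating y',
  dy/dx = -(4 + y/x)/(ln(x))
        = -((4x + y)/x)/(ln(x)) = (-4x - y)/(x·ln(x))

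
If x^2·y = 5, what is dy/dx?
Take d/dx of both sides. Since y is implicitly a function of x, the chain rule attaches a y' = dy/dx factor whenever we differentiate through y.

Set F(x, y) = (left side) − (right side), so the curve is F = 0. Differentiating each term of F:
  d/dx[x^2y] = x^2·y' + 2xy
  d/dx[-5] = 0

Collecting, the y'-free part is the partial derivative in x and the y' coefficient is the partial derivative in y:
  ∂F/∂x = 2xy
  ∂F/∂y = x^2

so d/dx[F(x, y(x))] = ∂F/∂x + (∂F/∂y)·y' = 0. Rearranging,
  dy/dx = -(∂F/∂x)/(∂F/∂y) = -(2xy)/(x^2) = -2y/x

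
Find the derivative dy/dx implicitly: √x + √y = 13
Take d/dx of both sides. Since y is implicitly a function of x, the chain rule attaches a y' = dy/dx factor whenever we differentiate through y.

Set F(x, y) = (left side) − (right side), so the curve is F = 0. Differentiating each term of F:
  d/dx[√(x)] = 1/(2√(x))
  d/dx[√(y)] = y'/(2√(y))
  d/dx[-13] = 0

Collecting, the y'-free part is the partial derivative in x and the y' coefficient is the partial derivative in y:
  ∂F/∂x = 1/(2√(x))
  ∂F/∂y = 1/(2√(y))

so d/dx[F(x, y(x))] = ∂F/∂x + (∂F/∂y)·y' = 0. Rearranging,
  dy/dx = -(∂F/∂x)/(∂F/∂y) = -(1/(2√(x)))/(1/(2√(y))) = -√(y)/√(x)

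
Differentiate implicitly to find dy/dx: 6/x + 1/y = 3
Take d/dx of both sides. Since y is implicitly a function of x, the chain rule attaches a y' = dy/dx factor whenever we differentiate through y.

Set F(x, y) = (left side) − (right side), so the curve is F = 0. Differentiating each term of F:
  d/dx[1/y] = -y'/y^2
  d/dx[6/x] = -6/x^2
  d/dx[-3] = 0

Collecting, the y'-free part is the partial derivative in x and the y' coefficient is the partial derivative in y:
  ∂F/∂x = -6/x^2
  ∂F/∂y = -1/y^2

so d/dx[F(x, y(x))] = ∂F/∂x + (∂F/∂y)·y' = 0. Rearranging,
  dy/dx = -(∂F/∂x)/(∂F/∂y) = -(-6/x^2)/(-1/y^2) = -6y^2/x^2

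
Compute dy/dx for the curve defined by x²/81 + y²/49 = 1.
Apply d/dx to both sides, remembering that y depends on x. Each occurrence of y therefore brings in a y' = dy/dx via the chain rule.

With F(x, y) equal to the left-hand side minus the right, differentiate F term by term:
  d/dx[x^2/81] = 2x/81
  d/dx[y^2/49] = 2y·y'/49
  d/dx[-1] = 0
Adding these up, d/dx[F] = 0 becomes
  (2x/81) + (2y/49)·y' = 0,
so isolating y',
  dy/dx = -(2x/81)/(2y/49) = -49x/(81y)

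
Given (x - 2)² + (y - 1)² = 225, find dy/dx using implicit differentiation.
Apply d/dx to both sides, remembering that y depends on x. Each occurrence of y therefore brings in a y' = dy/dx via the chain rule.

With F(x, y) equal to the left-hand side minus the right, differentiate F term by term:
  d/dx[(x - 2)^2] = 2x - 4
  d/dx[(y - 1)^2] = 2·y'(y - 1)
  d/dx[-225] = 0
Adding these up, d/dx[F] = 0 becomes
  (2x - 4) + (2y - 2)·y' = 0,
so isolating y',
  dy/dx = -(2x - 4)/(2y - 2) = (2 - x)/(y - 1)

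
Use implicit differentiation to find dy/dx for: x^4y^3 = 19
Take d/dx of both sides. Since y is implicitly a function of x, the chain rule attaches a y' = dy/dx factor whenever we differentiate through y.

Set F(x, y) = (left side) − (right side), so the curve is F = 0. Differentiating each term of F:
  d/dx[x^4y^3] = 3x^4y^2·y' + 4x^3y^3
  d/dx[-19] = 0

Collecting, the y'-free part is the partial derivative in x and the y' coefficient is the partial derivative in y:
  ∂F/∂x = 4x^3y^3
  ∂F/∂y = 3x^4y^2

so d/dx[F(x, y(x))] = ∂F/∂x + (∂F/∂y)·y' = 0. Rearranging,
  dy/dx = -(∂F/∂x)/(∂F/∂y) = -(4x^3y^3)/(3x^4y^2) = -4y/(3x)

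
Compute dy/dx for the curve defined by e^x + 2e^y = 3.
Differentiate the relation implicitly: treat y = y(x) and apply the chain rule, so every y-derivative picks up a y' = dy/dx factor.

With everything moved to the left-hand side, differentiate term by term:
  d/dx[e^(x)] = e^(x)
  d/dx[2e^(y)] = 2·y'·e^(y)
  d/dx[-3] = 0

Separating the contributions that come from x directly and those that come through y:
  without y':      e^(x)
  multiplying y':  2e^(y)

so (e^(x)) + (2e^(y))·y' = 0, and therefore
  dy/dx = -(e^(x))/(2e^(y)) = -e^(x - y)/2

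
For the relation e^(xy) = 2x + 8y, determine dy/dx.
Apply d/dx to both sides, remembering that y depends on x. Each occurrence of y therefore brings in a y' = dy/dx via the chain rule.

With F(x, y) equal to the left-hand side minus the right, differentiate F term by term:
  d/dx[-2x] = -2
  d/dx[-8y] = -8·y'
  d/dx[e^(xy)] = (x·y' + y)·e^(xy)
Adding these up, d/dx[F] = 0 becomes
  (y·e^(xy) - 2) + (x·e^(xy) - 8)·y' = 0,
so isolating y',
  dy/dx = -(y·e^(xy) - 2)/(x·e^(xy) - 8) = (-y·e^(xy) + 2)/(x·e^(xy) - 8)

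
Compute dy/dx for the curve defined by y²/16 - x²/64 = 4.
Take d/dx of both sides. Since y is implicitly a function of x, the chain rule attaches a y' = dy/dx factor whenever we differentiate through y.

Set F(x, y) = (left side) − (right side), so the curve is F = 0. Differentiating each term of F:
  d/dx[-x^2/64] = -x/32
  d/dx[y^2/16] = y·y'/8
  d/dx[-4] = 0

Collecting, the y'-free part is the partial derivative in x and the y' coefficient is the partial derivative in y:
  ∂F/∂x = -x/32
  ∂F/∂y = y/8

so d/dx[F(x, y(x))] = ∂F/∂x + (∂F/∂y)·y' = 0. Rearranging,
  dy/dx = -(∂F/∂x)/(∂F/∂y) = -(-x/32)/(y/8) = x/(4y)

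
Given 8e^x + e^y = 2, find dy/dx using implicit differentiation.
Apply d/dx to both sides, remembering that y depends on x. Each occurrence of y therefore brings in a y' = dy/dx via the chain rule.

With F(x, y) equal to the left-hand side minus the right, differentiate F term by term:
  d/dx[8e^(x)] = 8e^(x)
  d/dx[e^(y)] = y'·e^(y)
  d/dx[-2] = 0
Adding these up, d/dx[F] = 0 becomes
  (8e^(x)) + (e^(y))·y' = 0,
so isolating y',
  dy/dx = -(8e^(x))/(e^(y)) = -8e^(x - y)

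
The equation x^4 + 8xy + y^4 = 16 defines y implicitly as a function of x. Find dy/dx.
Differentiate both sides with respect to x, treating y as y(x). By the chain rule, any term containing y contributes a factor of y' = dy/dx when we differentiate it.

Move every term to one side and write the relation as F(x, y) = 0. Term by term,
  d/dx[x^4] = 4x^3
  d/dx[8xy] = 8x·y' + 8y
  d/dx[y^4] = 4y^3·y'
  d/dx[-16] = 0

The pieces without y' make up ∂F/∂x and the coefficient of y' is ∂F/∂y:
  ∂F/∂x = 4x^3 + 8y,
  ∂F/∂y = 8x + 4y^3.

Since d/dx[F] = ∂F/∂x + (∂F/∂y)·y' = 0, solve for y':
  (∂F/∂y)·y' = -∂F/∂x
  dy/dx = -(∂F/∂x)/(∂F/∂y) = -(4x^3 + 8y)/(8x + 4y^3) = (-x^3 - 2y)/(2x + y^3)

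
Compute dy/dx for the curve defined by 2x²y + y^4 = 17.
Differentiate the relation implicitly: treat y = y(x) and apply the chain rule, so every y-derivative picks up a y' = dy/dx factor.

With everything moved to the left-hand side, differentiate term by term:
  d/dx[2x^2y] = 2x^2·y' + 4xy
  d/dx[y^4] = 4y^3·y'
  d/dx[-17] = 0

Separating the contributions that come from x directly and those that come through y:
  without y':      4xy
  multiplying y':  2x^2 + 4y^3

so (4xy) + (2x^2 + 4y^3)·y' = 0, and therefore
  dy/dx = -(4xy)/(2x^2 + 4y^3) = -2xy/(x^2 + 2y^3)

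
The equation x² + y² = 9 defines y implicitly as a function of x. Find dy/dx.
Differentiate both sides with respect to x, treating y as y(x). By the chain rule, any term containing y contributes a factor of y' = dy/dx when we differentiate it.

Move every term to one side and write the relation as F(x, y) = 0. Term by term,
  d/dx[x^2] = 2x
  d/dx[y^2] = 2y·y'
  d/dx[-9] = 0

The pieces without y' make up ∂F/∂x and the coefficient of y' is ∂F/∂y:
  ∂F/∂x = 2x,
  ∂F/∂y = 2y.

Since d/dx[F] = ∂F/∂x + (∂F/∂y)·y' = 0, solve for y':
  (∂F/∂y)·y' = -∂F/∂x
  dy/dx = -(∂F/∂x)/(∂F/∂y) = -(2x)/(2y) = -x/y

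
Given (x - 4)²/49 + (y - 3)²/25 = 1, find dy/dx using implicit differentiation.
Apply d/dx to both sides, remembering that y depends on x. Each occurrence of y therefore brings in a y' = dy/dx via the chain rule.

With F(x, y) equal to the left-hand side minus the right, differentiate F term by term:
  d/dx[(x - 4)^2/49] = 2x/49 - 8/49
  d/dx[(y - 3)^2/25] = 2·y'(y - 3)/25
  d/dx[-1] = 0
Adding these up, d/dx[F] = 0 becomes
  (2x/49 - 8/49) + (2y/25 - 6/25)·y' = 0,
so isolating y',
  dy/dx = -(2x/49 - 8/49)/(2y/25 - 6/25)
        = -(2(x - 4)/49)/(2(y - 3)/25) = 25(4 - x)/(49(y - 3))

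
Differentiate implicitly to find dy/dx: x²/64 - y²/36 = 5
Differentiate the relation implicitly: treat y = y(x) and apply the chain rule, so every y-derivative picks up a y' = dy/dx factor.

With everything moved to the left-hand side, differentiate term by term:
  d/dx[x^2/64] = x/32
  d/dx[-y^2/36] = -y·y'/18
  d/dx[-5] = 0

Separating the contributions that come from x directly and those that come through y:
  without y':      x/32
  multiplying y':  -y/18

so (x/32) + (-y/18)·y' = 0, and therefore
  dy/dx = -(x/32)/(-y/18) = 9x/(16y)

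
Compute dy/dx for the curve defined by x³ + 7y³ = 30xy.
Differentiate the relation implicitly: treat y = y(x) and apply the chain rule, so every y-derivative picks up a y' = dy/dx factor.

With everything moved to the left-hand side, differentiate term by term:
  d/dx[x^3] = 3x^2
  d/dx[-30xy] = -30x·y' - 30y
  d/dx[7y^3] = 21y^2·y'

Separating the contributions that come from x directly and those that come through y:
  without y':      3x^2 - 30y
  multiplying y':  -30x + 21y^2

so (3x^2 - 30y) + (-30x + 21y^2)·y' = 0, and therefore
  dy/dx = -(3x^2 - 30y)/(-30x + 21y^2) = (x^2 - 10y)/(10x - 7y^2)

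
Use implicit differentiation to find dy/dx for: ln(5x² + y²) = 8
Differentiate both sides with respect to x, treating y as y(x). By the chain rule, any term containing y contributes a factor of y' = dy/dx when we differentiate it.

Move every term to one side and write the relation as F(x, y) = 0. Term by term,
  d/dx[ln(5x^2 + y^2)] = (10x + 2y·y')/(5x^2 + y^2)
  d/dx[-8] = 0

The pieces without y' make up ∂F/∂x and the coefficient of y' is ∂F/∂y:
  ∂F/∂x = 10x/(5x^2 + y^2),
  ∂F/∂y = 2y/(5x^2 + y^2).

Since d/dx[F] = ∂F/∂x + (∂F/∂y)·y' = 0, solve for y':
  (∂F/∂y)·y' = -∂F/∂x
  dy/dx = -(∂F/∂x)/(∂F/∂y) = -(10x/(5x^2 + y^2))/(2y/(5x^2 + y^2)) = -5x/y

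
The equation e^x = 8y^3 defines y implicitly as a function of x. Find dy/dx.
Take d/dx of both sides. Since y is implicitly a function of x, the chain rule attaches a y' = dy/dx factor whenever we differentiate through y.

Set F(x, y) = (left side) − (right side), so the curve is F = 0. Differentiating each term of F:
  d/dx[-8y^3] = -24y^2·y'
  d/dx[e^(x)] = e^(x)

Collecting, the y'-free part is the partial derivative in x and the y' coefficient is the partial derivative in y:
  ∂F/∂x = e^(x)
  ∂F/∂y = -24y^2

so d/dx[F(x, y(x))] = ∂F/∂x + (∂F/∂y)·y' = 0. Rearranging,
  dy/dx = -(∂F/∂x)/(∂F/∂y) = -(e^(x))/(-24y^2) = e^(x)/(24y^2)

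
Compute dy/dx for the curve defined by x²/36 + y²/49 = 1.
Take d/dx of both sides. Since y is implicitly a function of x, the chain rule attaches a y' = dy/dx factor whenever we differentiate through y.

Set F(x, y) = (left side) − (right side), so the curve is F = 0. Differentiating each term of F:
  d/dx[x^2/36] = x/18
  d/dx[y^2/49] = 2y·y'/49
  d/dx[-1] = 0

Collecting, the y'-free part is the partial derivative in x and the y' coefficient is the partial derivative in y:
  ∂F/∂x = x/18
  ∂F/∂y = 2y/49

so d/dx[F(x, y(x))] = ∂F/∂x + (∂F/∂y)·y' = 0. Rearranging,
  dy/dx = -(∂F/∂x)/(∂F/∂y) = -(x/18)/(2y/49) = -49x/(36y)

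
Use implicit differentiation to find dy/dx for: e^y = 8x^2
Take d/dx of both sides. Since y is implicitly a function of x, the chain rule attaches a y' = dy/dx factor whenever we differentiate through y.

Set F(x, y) = (left side) − (right side), so the curve is F = 0. Differentiating each term of F:
  d/dx[-8x^2] = -16x
  d/dx[e^(y)] = y'·e^(y)

Collecting, the y'-free part is the partial derivative in x and the y' coefficient is the partial derivative in y:
  ∂F/∂x = -16x
  ∂F/∂y = e^(y)

so d/dx[F(x, y(x))] = ∂F/∂x + (∂F/∂y)·y' = 0. Rearranging,
  dy/dx = -(∂F/∂x)/(∂F/∂y) = -(-16x)/(e^(y)) = 16x·e^(-y)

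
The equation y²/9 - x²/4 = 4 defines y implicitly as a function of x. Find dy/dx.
Take d/dx of both sides. Since y is implicitly a function of x, the chain rule attaches a y' = dy/dx factor whenever we differentiate through y.

Set F(x, y) = (left side) − (right side), so the curve is F = 0. Differentiating each term of F:
  d/dx[-x^2/4] = -x/2
  d/dx[y^2/9] = 2y·y'/9
  d/dx[-4] = 0

Collecting, the y'-free part is the partial derivative in x and the y' coefficient is the partial derivative in y:
  ∂F/∂x = -x/2
  ∂F/∂y = 2y/9

so d/dx[F(x, y(x))] = ∂F/∂x + (∂F/∂y)·y' = 0. Rearranging,
  dy/dx = -(∂F/∂x)/(∂F/∂y) = -(-x/2)/(2y/9) = 9x/(4y)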